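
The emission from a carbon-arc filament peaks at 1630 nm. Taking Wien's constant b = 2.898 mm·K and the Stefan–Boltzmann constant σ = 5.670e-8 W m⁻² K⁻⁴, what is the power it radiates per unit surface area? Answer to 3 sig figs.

I ≈ 5.67×10⁵ W/m²

Wien's law: T = b/λ_max = 2.898×10⁻³/1.630×10⁻⁶ = 1777.91 K.
Then I = σT⁴ = 5.670×10⁻⁸×(1777.91)⁴ = 5.67×10⁵ W/m².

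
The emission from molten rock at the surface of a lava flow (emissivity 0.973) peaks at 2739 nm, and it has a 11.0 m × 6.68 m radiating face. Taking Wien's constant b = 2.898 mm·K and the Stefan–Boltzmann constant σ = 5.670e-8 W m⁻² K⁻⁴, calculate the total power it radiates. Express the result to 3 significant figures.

P ≈ 5.08×10⁶ W

Wien's law: T = b/λ_max = 2.898×10⁻³/2.739×10⁻⁶ = 1058.05 K.
Area A = 11.0 × 6.68 = 73.48 m².
Then P = εσAT⁴ = 0.973×5.670×10⁻⁸×73.48×(1058.05)⁴ = 5.08×10⁶ W.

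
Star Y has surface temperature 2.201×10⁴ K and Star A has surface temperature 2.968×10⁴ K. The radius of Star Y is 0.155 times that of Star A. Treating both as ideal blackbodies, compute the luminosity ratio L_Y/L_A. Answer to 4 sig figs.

L_Y/L_A ≈ 7.266×10⁻³

L ∝ R²T⁴, so L_Y/L_A = (R_Y/R_A)²(T_Y/T_A)⁴ = (0.155)² × (2.201×10⁴/2.968×10⁴)⁴ = 0.024025 × 0.302430 = 7.266×10⁻³.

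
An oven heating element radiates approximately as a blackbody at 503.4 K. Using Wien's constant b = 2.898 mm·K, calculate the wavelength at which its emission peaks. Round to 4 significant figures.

Wien's displacement law: λ_max = b/T = (2.898×10⁻³ m·K)/(503.4 K) = 5.7569×10⁻⁶ m.
That is 5.757 μm, in the infrared range.

λ_max ≈ 5.757 μm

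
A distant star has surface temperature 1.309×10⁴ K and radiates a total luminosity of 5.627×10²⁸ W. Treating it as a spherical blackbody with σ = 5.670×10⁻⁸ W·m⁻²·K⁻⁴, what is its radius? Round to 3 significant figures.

L = 4πR²σT⁴ ⇒ R = √(L/(4πσT⁴)).
σT⁴ = 1.66472×10⁹ W/m², so R = √(5.627×10²⁸/(4π×1.66472×10⁹)) = 1.64×10⁹ m.

R ≈ 1.64×10⁹ m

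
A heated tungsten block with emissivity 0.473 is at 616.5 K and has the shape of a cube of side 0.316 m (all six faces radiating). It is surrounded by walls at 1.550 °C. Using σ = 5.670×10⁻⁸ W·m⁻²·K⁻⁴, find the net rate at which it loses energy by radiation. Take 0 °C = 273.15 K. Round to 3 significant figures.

Net loss ≈ 2.23×10³ W

Surroundings: T = 1.550 °C + 273.15 = 274.700 K.
Area A = 6s² = 6×(0.316 m)² = 0.599136 m².
Net radiated power P_net = εσA(T⁴ − T₀⁴) = 0.473×5.670×10⁻⁸×0.599136×(616.5⁴ − 274.700⁴).
T⁴ − T₀⁴ = 1.44455×10¹¹ − 5.69423×10⁹ = 1.38761×10¹¹ K⁴, so P_net = 2.23×10³ W.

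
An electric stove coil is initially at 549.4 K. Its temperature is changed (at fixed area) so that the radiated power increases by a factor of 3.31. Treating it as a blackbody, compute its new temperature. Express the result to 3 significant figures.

P ∝ T⁴, so T₂/T₁ = (P₂/P₁)^(1/4) = (3.31)^(1/4) = 1.34883.
T₂ = 549.4 × 1.34883 = 741 K.

T₂ ≈ 741 K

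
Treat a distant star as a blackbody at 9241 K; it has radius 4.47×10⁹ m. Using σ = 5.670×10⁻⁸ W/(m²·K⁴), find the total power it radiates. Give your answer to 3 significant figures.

Surface area A = 4πR² = 4π(4.47×10⁹ m)² = 2.51087×10²⁰ m².
P = σAT⁴ = 5.670×10⁻⁸ × 2.51087×10²⁰ × (9241)⁴ = 1.04×10²⁹ W.

P ≈ 1.04×10²⁹ W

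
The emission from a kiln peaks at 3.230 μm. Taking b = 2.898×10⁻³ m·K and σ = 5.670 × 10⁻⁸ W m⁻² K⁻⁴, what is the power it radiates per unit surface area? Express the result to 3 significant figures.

I ≈ 3.67×10⁴ W/m²

Wien's law: T = b/λ_max = 2.898×10⁻³/3.230×10⁻⁶ = 897.214 K.
Then I = σT⁴ = 5.670×10⁻⁸×(897.214)⁴ = 3.67×10⁴ W/m².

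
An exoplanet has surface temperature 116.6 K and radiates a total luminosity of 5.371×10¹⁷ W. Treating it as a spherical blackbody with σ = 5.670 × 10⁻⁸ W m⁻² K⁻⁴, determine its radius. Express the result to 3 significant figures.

L = 4πR²σT⁴ ⇒ R = √(L/(4πσT⁴)).
σT⁴ = 10.4804 W/m², so R = √(5.371×10¹⁷/(4π×10.4804)) = 6.39×10⁷ m.

R ≈ 6.39×10⁷ m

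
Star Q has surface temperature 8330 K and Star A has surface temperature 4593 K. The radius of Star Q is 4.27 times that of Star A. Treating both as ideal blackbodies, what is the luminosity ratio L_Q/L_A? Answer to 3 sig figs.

L_Q/L_A ≈ 197

L ∝ R²T⁴, so L_Q/L_A = (R_Q/R_A)²(T_Q/T_A)⁴ = (4.27)² × (8330/4593)⁴ = 18.2329 × 10.8192 = 197.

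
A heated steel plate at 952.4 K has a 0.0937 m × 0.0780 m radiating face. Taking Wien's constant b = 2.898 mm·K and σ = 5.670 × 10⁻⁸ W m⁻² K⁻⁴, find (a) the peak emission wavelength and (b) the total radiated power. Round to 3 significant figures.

λ_max ≈ 3.04 μm; P ≈ 341 W

(a) λ_max = b/T = 2.898×10⁻³/952.4 = 3.043×10⁻⁶ m = 3.04 μm.
Area A = 0.0937 × 0.0780 = 7.3086×10⁻³ m².
(b) P = σAT⁴ = 5.670×10⁻⁸×7.3086×10⁻³×(952.4)⁴ = 341 W.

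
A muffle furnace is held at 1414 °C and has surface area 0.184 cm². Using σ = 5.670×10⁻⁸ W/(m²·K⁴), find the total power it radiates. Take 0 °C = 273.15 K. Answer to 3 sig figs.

T = 1414 °C + 273.15 = 1687.15 K.
Area A = 0.184 cm² = 1.84×10⁻⁵ m².
P = σAT⁴ = 5.670×10⁻⁸ × 1.84×10⁻⁵ × (1687.15)⁴ = 8.45 W.

P ≈ 8.45 W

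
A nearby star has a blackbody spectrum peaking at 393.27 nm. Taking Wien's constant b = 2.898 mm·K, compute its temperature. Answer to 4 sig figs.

T ≈ 7369 K

Wien's law gives T = b/λ_max = (2.898×10⁻³ m·K)/(3.9327×10⁻⁷ m) = 7369 K.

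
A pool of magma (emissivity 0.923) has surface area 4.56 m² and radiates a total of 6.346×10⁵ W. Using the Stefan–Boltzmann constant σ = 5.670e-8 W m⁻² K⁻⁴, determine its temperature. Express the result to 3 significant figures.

T ≈ 1.28×10³ K

Area A = 4.56 m².
P = εσAT⁴ ⇒ T = (P/(εσA))^(1/4) = (6.346×10⁵/(0.923×5.670×10⁻⁸×4.56))^(1/4) = 1.28×10³ K.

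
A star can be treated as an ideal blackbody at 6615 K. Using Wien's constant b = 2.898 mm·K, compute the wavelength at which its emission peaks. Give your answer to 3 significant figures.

λ_max ≈ 438 nm

Wien's displacement law: λ_max = b/T = (2.898×10⁻³ m·K)/(6615 K) = 4.381×10⁻⁷ m.
That is 438 nm, in the visible range.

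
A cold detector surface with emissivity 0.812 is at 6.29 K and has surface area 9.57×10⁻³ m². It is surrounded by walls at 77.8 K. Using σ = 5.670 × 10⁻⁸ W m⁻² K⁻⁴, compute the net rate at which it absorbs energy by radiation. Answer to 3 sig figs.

Net gain ≈ 0.0161 W

Area A = 9.57×10⁻³ m².
Net radiated power P_net = εσA(T⁴ − T₀⁴) = 0.812×5.670×10⁻⁸×9.57×10⁻³×(6.29⁴ − 77.8⁴).
T⁴ − T₀⁴ = 1565.32 − 3.66369×10⁷ = -3.66353×10⁷ K⁴, so P_net = -0.0161 W — negative, meaning a net gain of 0.0161 W.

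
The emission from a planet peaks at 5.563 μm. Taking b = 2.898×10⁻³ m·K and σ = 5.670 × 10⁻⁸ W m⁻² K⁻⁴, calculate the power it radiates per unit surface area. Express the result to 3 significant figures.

I ≈ 4.18×10³ W/m²

Wien's law: T = b/λ_max = 2.898×10⁻³/5.563×10⁻⁶ = 520.942 K.
Then I = σT⁴ = 5.670×10⁻⁸×(520.942)⁴ = 4.18×10³ W/m².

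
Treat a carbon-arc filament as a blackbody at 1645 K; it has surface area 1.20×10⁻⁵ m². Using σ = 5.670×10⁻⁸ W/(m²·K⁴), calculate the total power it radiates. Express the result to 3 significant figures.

Area A = 1.20×10⁻⁵ m².
P = σAT⁴ = 5.670×10⁻⁸ × 1.20×10⁻⁵ × (1645)⁴ = 4.98 W.

P ≈ 4.98 W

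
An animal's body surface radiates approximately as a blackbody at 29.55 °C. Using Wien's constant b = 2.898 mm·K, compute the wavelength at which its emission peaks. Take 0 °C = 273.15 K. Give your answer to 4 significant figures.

λ_max ≈ 9.574 μm

T = 29.55 °C + 273.15 = 302.70 K.
Wien's displacement law: λ_max = b/T = (2.898×10⁻³ m·K)/(302.70 K) = 9.5738×10⁻⁶ m.
That is 9.574 μm, in the infrared range.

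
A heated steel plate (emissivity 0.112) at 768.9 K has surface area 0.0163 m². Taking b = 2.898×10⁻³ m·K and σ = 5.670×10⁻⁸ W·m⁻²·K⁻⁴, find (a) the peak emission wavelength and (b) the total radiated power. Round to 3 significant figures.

λ_max ≈ 3.77 μm; P ≈ 36.2 W

(a) λ_max = b/T = 2.898×10⁻³/768.9 = 3.769×10⁻⁶ m = 3.77 μm.
Area A = 0.0163 m².
(b) P = εσAT⁴ = 0.112×5.670×10⁻⁸×0.0163×(768.9)⁴ = 36.2 W.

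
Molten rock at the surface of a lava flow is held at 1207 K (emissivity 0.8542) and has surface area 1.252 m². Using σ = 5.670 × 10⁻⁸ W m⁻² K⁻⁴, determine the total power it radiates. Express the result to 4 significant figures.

P ≈ 1.287×10⁵ W

Area A = 1.252 m².
P = εσAT⁴ = 0.8542 × 5.670×10⁻⁸ × 1.252 × (1207)⁴ = 1.287×10⁵ W.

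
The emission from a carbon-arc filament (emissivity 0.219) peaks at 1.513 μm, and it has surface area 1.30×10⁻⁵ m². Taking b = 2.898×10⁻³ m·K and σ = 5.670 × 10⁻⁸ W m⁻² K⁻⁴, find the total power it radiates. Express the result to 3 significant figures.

Wien's law: T = b/λ_max = 2.898×10⁻³/1.513×10⁻⁶ = 1915.40 K.
Area A = 1.30×10⁻⁵ m².
Then P = εσAT⁴ = 0.219×5.670×10⁻⁸×1.30×10⁻⁵×(1915.40)⁴ = 2.17 W.

P ≈ 2.17 W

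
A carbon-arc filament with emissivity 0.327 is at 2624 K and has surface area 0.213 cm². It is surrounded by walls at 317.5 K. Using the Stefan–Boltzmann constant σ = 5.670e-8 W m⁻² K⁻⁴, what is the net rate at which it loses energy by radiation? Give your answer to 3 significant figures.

Net loss ≈ 18.7 W

Area A = 0.213 cm² = 2.13×10⁻⁵ m².
Net radiated power P_net = εσA(T⁴ − T₀⁴) = 0.327×5.670×10⁻⁸×2.13×10⁻⁵×(2624⁴ − 317.5⁴).
T⁴ − T₀⁴ = 4.74084×10¹³ − 1.01619×10¹⁰ = 4.73982×10¹³ K⁴, so P_net = 18.7 W.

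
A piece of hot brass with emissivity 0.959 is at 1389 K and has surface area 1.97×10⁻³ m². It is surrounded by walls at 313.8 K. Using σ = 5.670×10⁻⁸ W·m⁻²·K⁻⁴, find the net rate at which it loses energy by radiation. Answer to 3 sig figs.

Net loss ≈ 398 W

Area A = 1.97×10⁻³ m².
Net radiated power P_net = εσA(T⁴ − T₀⁴) = 0.959×5.670×10⁻⁸×1.97×10⁻³×(1389⁴ − 313.8⁴).
T⁴ − T₀⁴ = 3.72228×10¹² − 9.69643×10⁹ = 3.71258×10¹² K⁴, so P_net = 398 W.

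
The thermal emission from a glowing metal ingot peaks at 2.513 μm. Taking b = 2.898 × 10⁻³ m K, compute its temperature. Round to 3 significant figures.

T ≈ 1.15×10³ K

Wien's law gives T = b/λ_max = (2.898×10⁻³ m·K)/(2.513×10⁻⁶ m) = 1.15×10³ K.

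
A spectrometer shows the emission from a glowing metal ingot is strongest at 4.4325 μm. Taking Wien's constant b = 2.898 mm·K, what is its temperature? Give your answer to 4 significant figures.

T ≈ 653.8 K

Wien's law gives T = b/λ_max = (2.898×10⁻³ m·K)/(4.4325×10⁻⁶ m) = 653.8 K.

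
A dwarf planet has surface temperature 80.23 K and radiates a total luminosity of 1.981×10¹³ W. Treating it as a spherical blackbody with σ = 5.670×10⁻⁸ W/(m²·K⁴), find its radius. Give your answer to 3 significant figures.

R ≈ 8.19×10⁵ m

L = 4πR²σT⁴ ⇒ R = √(L/(4πσT⁴)).
σT⁴ = 2.34926 W/m², so R = √(1.981×10¹³/(4π×2.34926)) = 8.19×10⁵ m.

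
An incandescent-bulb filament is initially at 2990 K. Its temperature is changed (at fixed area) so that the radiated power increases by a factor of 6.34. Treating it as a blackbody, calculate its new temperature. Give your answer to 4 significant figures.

P ∝ T⁴, so T₂/T₁ = (P₂/P₁)^(1/4) = (6.34)^(1/4) = 1.58680.
T₂ = 2990 × 1.58680 = 4745 K.

T₂ ≈ 4745 K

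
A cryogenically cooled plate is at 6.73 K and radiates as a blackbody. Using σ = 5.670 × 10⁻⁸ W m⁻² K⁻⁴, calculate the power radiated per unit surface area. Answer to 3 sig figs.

Stefan–Boltzmann: I = σT⁴ = 5.670×10⁻⁸ × (6.73)⁴ = 1.16×10⁻⁴ W/m².

I ≈ 1.16×10⁻⁴ W/m²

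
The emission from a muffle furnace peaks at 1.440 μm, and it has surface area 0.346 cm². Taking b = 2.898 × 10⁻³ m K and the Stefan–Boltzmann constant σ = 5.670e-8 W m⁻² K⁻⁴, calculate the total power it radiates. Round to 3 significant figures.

P ≈ 32.2 W

Wien's law: T = b/λ_max = 2.898×10⁻³/1.440×10⁻⁶ = 2012.50 K.
Area A = 0.346 cm² = 3.46×10⁻⁵ m².
Then P = σAT⁴ = 5.670×10⁻⁸×3.46×10⁻⁵×(2012.50)⁴ = 32.2 W.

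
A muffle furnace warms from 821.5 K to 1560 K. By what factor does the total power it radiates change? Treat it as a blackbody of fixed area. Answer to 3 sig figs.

P₂/P₁ ≈ 13.0

P ∝ T⁴, so P₂/P₁ = (T₂/T₁)⁴ = (1560/821.5)⁴ = (1.89897)⁴ = 13.0.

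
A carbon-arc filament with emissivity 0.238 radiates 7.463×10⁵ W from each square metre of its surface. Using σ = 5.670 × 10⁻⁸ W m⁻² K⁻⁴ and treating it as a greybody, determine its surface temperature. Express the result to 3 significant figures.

I = εσT⁴, so T = (I/εσ)^(1/4) = (7.463×10⁵/(0.238×5.670×10⁻⁸))^(1/4) = 2.73×10³ K.

T ≈ 2.73×10³ K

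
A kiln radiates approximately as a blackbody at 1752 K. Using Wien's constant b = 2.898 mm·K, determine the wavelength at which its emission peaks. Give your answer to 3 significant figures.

Wien's displacement law: λ_max = b/T = (2.898×10⁻³ m·K)/(1752 K) = 1.654×10⁻⁶ m.
That is 1.65 μm, in the infrared range.

λ_max ≈ 1.65 μm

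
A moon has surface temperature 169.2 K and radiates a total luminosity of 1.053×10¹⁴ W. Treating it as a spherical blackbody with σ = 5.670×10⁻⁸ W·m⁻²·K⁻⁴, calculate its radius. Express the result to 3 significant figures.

L = 4πR²σT⁴ ⇒ R = √(L/(4πσT⁴)).
σT⁴ = 46.4713 W/m², so R = √(1.053×10¹⁴/(4π×46.4713)) = 4.25×10⁵ m.

R ≈ 4.25×10⁵ m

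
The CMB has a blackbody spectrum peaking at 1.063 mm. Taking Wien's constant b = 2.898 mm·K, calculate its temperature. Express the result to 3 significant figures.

Wien's law gives T = b/λ_max = (2.898×10⁻³ m·K)/(1.063×10⁻³ m) = 2.73 K.

T ≈ 2.73 K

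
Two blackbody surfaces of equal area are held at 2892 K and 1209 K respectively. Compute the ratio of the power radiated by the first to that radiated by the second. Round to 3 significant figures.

With equal areas, P₁/P₂ = (T₁/T₂)⁴ = (2892/1209)⁴ = 32.7.

P₁/P₂ ≈ 32.7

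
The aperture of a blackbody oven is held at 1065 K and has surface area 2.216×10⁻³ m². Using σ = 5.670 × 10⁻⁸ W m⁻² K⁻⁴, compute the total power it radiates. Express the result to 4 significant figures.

P ≈ 161.6 W

Area A = 2.216×10⁻³ m².
P = σAT⁴ = 5.670×10⁻⁸ × 2.216×10⁻³ × (1065)⁴ = 161.6 W.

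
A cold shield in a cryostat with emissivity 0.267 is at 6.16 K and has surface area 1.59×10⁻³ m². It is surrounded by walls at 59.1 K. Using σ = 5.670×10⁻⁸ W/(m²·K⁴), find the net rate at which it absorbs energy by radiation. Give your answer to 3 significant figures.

Area A = 1.59×10⁻³ m².
Net radiated power P_net = εσA(T⁴ − T₀⁴) = 0.267×5.670×10⁻⁸×1.59×10⁻³×(6.16⁴ − 59.1⁴).
T⁴ − T₀⁴ = 1439.87 − 1.21997×10⁷ = -1.21983×10⁷ K⁴, so P_net = -2.94×10⁻⁴ W — negative, meaning a net gain of 2.94×10⁻⁴ W.

Net gain ≈ 2.94×10⁻⁴ W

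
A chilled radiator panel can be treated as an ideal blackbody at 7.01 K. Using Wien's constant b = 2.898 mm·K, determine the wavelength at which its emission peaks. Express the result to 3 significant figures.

Wien's displacement law: λ_max = b/T = (2.898×10⁻³ m·K)/(7.01 K) = 4.134×10⁻⁴ m.
That is 0.413 mm, in the infrared range.

λ_max ≈ 0.413 mm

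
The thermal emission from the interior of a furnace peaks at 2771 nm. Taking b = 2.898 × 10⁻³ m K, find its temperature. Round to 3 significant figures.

Wien's law gives T = b/λ_max = (2.898×10⁻³ m·K)/(2.771×10⁻⁶ m) = 1.05×10³ K.

T ≈ 1.05×10³ K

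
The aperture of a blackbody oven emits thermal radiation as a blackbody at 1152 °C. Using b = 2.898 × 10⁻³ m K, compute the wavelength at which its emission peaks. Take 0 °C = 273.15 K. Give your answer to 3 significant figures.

T = 1152 °C + 273.15 = 1425.15 K.
Wien's displacement law: λ_max = b/T = (2.898×10⁻³ m·K)/(1425.15 K) = 2.033×10⁻⁶ m.
That is 2.03 μm, in the infrared range.

λ_max ≈ 2.03 μm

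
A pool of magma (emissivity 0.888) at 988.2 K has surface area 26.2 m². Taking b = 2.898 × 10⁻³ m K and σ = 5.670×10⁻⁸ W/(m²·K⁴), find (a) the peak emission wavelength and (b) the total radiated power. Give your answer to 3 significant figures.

λ_max ≈ 2.93×10³ nm; P ≈ 1.26×10⁶ W

(a) λ_max = b/T = 2.898×10⁻³/988.2 = 2.933×10⁻⁶ m = 2.93×10³ nm.
Area A = 26.2 m².
(b) P = εσAT⁴ = 0.888×5.670×10⁻⁸×26.2×(988.2)⁴ = 1.26×10⁶ W.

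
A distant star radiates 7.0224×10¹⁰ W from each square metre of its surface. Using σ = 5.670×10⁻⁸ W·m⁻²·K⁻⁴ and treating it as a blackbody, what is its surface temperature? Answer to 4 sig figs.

T ≈ 3.336×10⁴ K

I = σT⁴, so T = (I/σ)^(1/4) = (7.0224×10¹⁰/(5.670×10⁻⁸))^(1/4) = 3.336×10⁴ K.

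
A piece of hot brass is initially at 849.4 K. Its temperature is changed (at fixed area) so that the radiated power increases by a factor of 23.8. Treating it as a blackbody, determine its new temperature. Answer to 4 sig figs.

P ∝ T⁴, so T₂/T₁ = (P₂/P₁)^(1/4) = (23.8)^(1/4) = 2.20874.
T₂ = 849.4 × 2.20874 = 1876 K.

T₂ ≈ 1876 K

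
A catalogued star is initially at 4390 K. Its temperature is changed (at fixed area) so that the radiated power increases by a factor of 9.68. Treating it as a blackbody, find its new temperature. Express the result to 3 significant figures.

P ∝ T⁴, so T₂/T₁ = (P₂/P₁)^(1/4) = (9.68)^(1/4) = 1.76388.
T₂ = 4390 × 1.76388 = 7.74×10³ K.

T₂ ≈ 7.74×10³ K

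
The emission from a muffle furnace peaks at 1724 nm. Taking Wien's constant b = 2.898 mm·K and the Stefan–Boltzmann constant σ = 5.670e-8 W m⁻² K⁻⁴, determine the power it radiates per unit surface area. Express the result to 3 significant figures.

Wien's law: T = b/λ_max = 2.898×10⁻³/1.724×10⁻⁶ = 1680.97 K.
Then I = σT⁴ = 5.670×10⁻⁸×(1680.97)⁴ = 4.53×10⁵ W/m².

I ≈ 4.53×10⁵ W/m²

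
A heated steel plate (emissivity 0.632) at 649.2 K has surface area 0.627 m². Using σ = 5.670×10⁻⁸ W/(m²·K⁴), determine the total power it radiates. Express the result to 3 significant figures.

Area A = 0.627 m².
P = εσAT⁴ = 0.632 × 5.670×10⁻⁸ × 0.627 × (649.2)⁴ = 3.99×10³ W.

P ≈ 3.99×10³ W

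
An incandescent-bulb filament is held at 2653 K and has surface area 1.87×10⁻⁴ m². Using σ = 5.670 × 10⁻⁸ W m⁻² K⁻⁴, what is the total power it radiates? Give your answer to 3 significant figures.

Area A = 1.87×10⁻⁴ m².
P = σAT⁴ = 5.670×10⁻⁸ × 1.87×10⁻⁴ × (2653)⁴ = 525 W.

P ≈ 525 W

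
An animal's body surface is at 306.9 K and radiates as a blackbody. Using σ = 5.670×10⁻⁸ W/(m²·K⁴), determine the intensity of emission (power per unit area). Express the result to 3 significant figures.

Stefan–Boltzmann: I = σT⁴ = 5.670×10⁻⁸ × (306.9)⁴ = 503 W/m².

I ≈ 503 W/m²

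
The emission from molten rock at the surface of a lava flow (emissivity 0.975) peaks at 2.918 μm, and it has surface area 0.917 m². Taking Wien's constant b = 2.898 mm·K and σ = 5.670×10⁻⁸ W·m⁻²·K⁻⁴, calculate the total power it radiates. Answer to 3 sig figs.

Wien's law: T = b/λ_max = 2.898×10⁻³/2.918×10⁻⁶ = 993.146 K.
Area A = 0.917 m².
Then P = εσAT⁴ = 0.975×5.670×10⁻⁸×0.917×(993.146)⁴ = 4.93×10⁴ W.

P ≈ 4.93×10⁴ W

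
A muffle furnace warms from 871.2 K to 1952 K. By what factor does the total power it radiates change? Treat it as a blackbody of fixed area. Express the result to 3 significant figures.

P ∝ T⁴, so P₂/P₁ = (T₂/T₁)⁴ = (1952/871.2)⁴ = (2.24059)⁴ = 25.2.

P₂/P₁ ≈ 25.2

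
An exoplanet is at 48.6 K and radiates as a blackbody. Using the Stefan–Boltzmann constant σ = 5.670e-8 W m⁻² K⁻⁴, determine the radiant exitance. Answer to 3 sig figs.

Stefan–Boltzmann: I = σT⁴ = 5.670×10⁻⁸ × (48.6)⁴ = 0.316 W/m².

I ≈ 0.316 W/m²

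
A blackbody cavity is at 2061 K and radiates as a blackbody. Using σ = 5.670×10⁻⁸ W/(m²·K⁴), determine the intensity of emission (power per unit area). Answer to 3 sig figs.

Stefan–Boltzmann: I = σT⁴ = 5.670×10⁻⁸ × (2061)⁴ = 1.02×10⁶ W/m².

I ≈ 1.02×10⁶ W/m²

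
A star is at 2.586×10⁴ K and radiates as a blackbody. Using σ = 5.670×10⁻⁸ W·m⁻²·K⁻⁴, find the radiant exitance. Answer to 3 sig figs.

Stefan–Boltzmann: I = σT⁴ = 5.670×10⁻⁸ × (2.586×10⁴)⁴ = 2.54×10¹⁰ W/m².

I ≈ 2.54×10¹⁰ W/m²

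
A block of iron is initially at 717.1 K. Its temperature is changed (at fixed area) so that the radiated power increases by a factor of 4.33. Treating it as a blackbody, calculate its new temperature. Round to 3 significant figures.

P ∝ T⁴, so T₂/T₁ = (P₂/P₁)^(1/4) = (4.33)^(1/4) = 1.44252.
T₂ = 717.1 × 1.44252 = 1.03×10³ K.

T₂ ≈ 1.03×10³ K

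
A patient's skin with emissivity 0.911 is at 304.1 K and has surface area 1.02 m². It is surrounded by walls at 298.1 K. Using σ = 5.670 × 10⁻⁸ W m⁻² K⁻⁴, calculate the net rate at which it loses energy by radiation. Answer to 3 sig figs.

Net loss ≈ 34.5 W

Area A = 1.02 m².
Net radiated power P_net = εσA(T⁴ − T₀⁴) = 0.911×5.670×10⁻⁸×1.02×(304.1⁴ − 298.1⁴).
T⁴ − T₀⁴ = 8.55196×10⁹ − 7.89674×10⁹ = 6.55220×10⁸ K⁴, so P_net = 34.5 W.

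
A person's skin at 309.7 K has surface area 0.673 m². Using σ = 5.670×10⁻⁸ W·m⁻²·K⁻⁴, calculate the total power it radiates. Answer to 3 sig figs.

P ≈ 351 W

Area A = 0.673 m².
P = σAT⁴ = 5.670×10⁻⁸ × 0.673 × (309.7)⁴ = 351 W.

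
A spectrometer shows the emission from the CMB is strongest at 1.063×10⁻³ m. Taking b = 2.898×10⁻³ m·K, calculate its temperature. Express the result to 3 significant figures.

T ≈ 2.73 K

Wien's law gives T = b/λ_max = (2.898×10⁻³ m·K)/(1.063×10⁻³ m) = 2.73 K.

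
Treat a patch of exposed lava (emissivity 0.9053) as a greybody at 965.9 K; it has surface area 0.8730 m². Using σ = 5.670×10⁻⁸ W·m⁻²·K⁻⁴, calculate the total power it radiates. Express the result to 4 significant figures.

Area A = 0.8730 m².
P = εσAT⁴ = 0.9053 × 5.670×10⁻⁸ × 0.8730 × (965.9)⁴ = 3.900×10⁴ W.

P ≈ 3.900×10⁴ W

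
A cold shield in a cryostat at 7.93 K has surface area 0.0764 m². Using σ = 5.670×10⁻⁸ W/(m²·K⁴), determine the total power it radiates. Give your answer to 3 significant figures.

Area A = 0.0764 m².
P = σAT⁴ = 5.670×10⁻⁸ × 0.0764 × (7.93)⁴ = 1.71×10⁻⁵ W.

P ≈ 1.71×10⁻⁵ W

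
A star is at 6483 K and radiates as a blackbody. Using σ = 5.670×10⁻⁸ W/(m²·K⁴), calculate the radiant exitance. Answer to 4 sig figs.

Stefan–Boltzmann: I = σT⁴ = 5.670×10⁻⁸ × (6483)⁴ = 1.002×10⁸ W/m².

I ≈ 1.002×10⁸ W/m²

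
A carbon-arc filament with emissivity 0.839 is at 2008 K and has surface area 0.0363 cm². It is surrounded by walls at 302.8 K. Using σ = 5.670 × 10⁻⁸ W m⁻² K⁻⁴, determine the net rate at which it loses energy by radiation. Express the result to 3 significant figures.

Area A = 0.0363 cm² = 3.63×10⁻⁶ m².
Net radiated power P_net = εσA(T⁴ − T₀⁴) = 0.839×5.670×10⁻⁸×3.63×10⁻⁶×(2008⁴ − 302.8⁴).
T⁴ − T₀⁴ = 1.62575×10¹³ − 8.40666×10⁹ = 1.62491×10¹³ K⁴, so P_net = 2.81 W.

Net loss ≈ 2.81 W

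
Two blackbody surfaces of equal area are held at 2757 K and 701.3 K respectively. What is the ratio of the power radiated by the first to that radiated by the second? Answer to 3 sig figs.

With equal areas, P₁/P₂ = (T₁/T₂)⁴ = (2757/701.3)⁴ = 239.

P₁/P₂ ≈ 239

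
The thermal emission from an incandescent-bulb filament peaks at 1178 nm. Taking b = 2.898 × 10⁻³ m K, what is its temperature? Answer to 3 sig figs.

Wien's law gives T = b/λ_max = (2.898×10⁻³ m·K)/(1.178×10⁻⁶ m) = 2.46×10³ K.

T ≈ 2.46×10³ K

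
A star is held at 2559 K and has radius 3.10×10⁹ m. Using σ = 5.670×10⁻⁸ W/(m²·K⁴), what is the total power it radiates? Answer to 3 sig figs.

P ≈ 2.94×10²⁶ W

Surface area A = 4πR² = 4π(3.10×10⁹ m)² = 1.20763×10²⁰ m².
P = σAT⁴ = 5.670×10⁻⁸ × 1.20763×10²⁰ × (2559)⁴ = 2.94×10²⁶ W.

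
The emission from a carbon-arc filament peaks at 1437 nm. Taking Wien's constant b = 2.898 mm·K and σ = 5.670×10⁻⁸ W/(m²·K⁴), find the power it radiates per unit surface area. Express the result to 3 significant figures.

Wien's law: T = b/λ_max = 2.898×10⁻³/1.437×10⁻⁶ = 2016.70 K.
Then I = σT⁴ = 5.670×10⁻⁸×(2016.70)⁴ = 9.38×10⁵ W/m².

I ≈ 9.38×10⁵ W/m²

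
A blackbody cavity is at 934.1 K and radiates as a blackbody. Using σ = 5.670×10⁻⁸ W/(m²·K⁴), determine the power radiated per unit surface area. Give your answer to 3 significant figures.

Stefan–Boltzmann: I = σT⁴ = 5.670×10⁻⁸ × (934.1)⁴ = 4.32×10⁴ W/m².

I ≈ 4.32×10⁴ W/m²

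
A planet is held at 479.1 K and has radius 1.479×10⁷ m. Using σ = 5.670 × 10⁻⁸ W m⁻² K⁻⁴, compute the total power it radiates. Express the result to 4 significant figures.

Surface area A = 4πR² = 4π(1.479×10⁷ m)² = 2.74882×10¹⁵ m².
P = σAT⁴ = 5.670×10⁻⁸ × 2.74882×10¹⁵ × (479.1)⁴ = 8.212×10¹⁸ W.

P ≈ 8.212×10¹⁸ W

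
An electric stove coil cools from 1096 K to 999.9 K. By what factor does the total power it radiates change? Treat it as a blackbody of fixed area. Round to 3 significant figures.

P ∝ T⁴, so P₂/P₁ = (T₂/T₁)⁴ = (999.9/1096)⁴ = (0.912318)⁴ = 0.693.

P₂/P₁ ≈ 0.693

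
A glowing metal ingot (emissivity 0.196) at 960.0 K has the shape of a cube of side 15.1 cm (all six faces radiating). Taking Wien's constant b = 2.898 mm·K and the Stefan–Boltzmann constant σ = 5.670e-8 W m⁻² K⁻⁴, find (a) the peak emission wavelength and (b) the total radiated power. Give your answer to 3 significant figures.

(a) λ_max = b/T = 2.898×10⁻³/960.0 = 3.019×10⁻⁶ m = 3.02 μm.
Area A = 6s² = 6×(0.151 m)² = 0.136806 m².
(b) P = εσAT⁴ = 0.196×5.670×10⁻⁸×0.136806×(960.0)⁴ = 1.29×10³ W.

λ_max ≈ 3.02 μm; P ≈ 1.29×10³ W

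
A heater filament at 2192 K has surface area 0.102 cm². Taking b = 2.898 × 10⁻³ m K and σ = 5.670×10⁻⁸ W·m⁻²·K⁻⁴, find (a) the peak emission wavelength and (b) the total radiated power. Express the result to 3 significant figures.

(a) λ_max = b/T = 2.898×10⁻³/2192 = 1.322×10⁻⁶ m = 1.32 μm.
Area A = 0.102 cm² = 1.02×10⁻⁵ m².
(b) P = σAT⁴ = 5.670×10⁻⁸×1.02×10⁻⁵×(2192)⁴ = 13.4 W.

λ_max ≈ 1.32 μm; P ≈ 13.4 W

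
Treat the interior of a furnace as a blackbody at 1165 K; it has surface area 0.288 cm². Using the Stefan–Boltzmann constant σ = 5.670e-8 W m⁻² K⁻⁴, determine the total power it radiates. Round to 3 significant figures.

P ≈ 3.01 W

Area A = 0.288 cm² = 2.88×10⁻⁵ m².
P = σAT⁴ = 5.670×10⁻⁸ × 2.88×10⁻⁵ × (1165)⁴ = 3.01 W.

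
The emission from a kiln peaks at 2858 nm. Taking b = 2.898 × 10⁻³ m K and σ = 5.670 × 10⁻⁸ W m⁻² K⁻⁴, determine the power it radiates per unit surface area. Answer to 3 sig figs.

Wien's law: T = b/λ_max = 2.898×10⁻³/2.858×10⁻⁶ = 1014.00 K.
Then I = σT⁴ = 5.670×10⁻⁸×(1014.00)⁴ = 5.99×10⁴ W/m².

I ≈ 5.99×10⁴ W/m²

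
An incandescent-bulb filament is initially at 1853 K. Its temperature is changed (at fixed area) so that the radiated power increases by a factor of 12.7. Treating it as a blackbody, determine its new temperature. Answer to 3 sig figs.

P ∝ T⁴, so T₂/T₁ = (P₂/P₁)^(1/4) = (12.7)^(1/4) = 1.88778.
T₂ = 1853 × 1.88778 = 3.50×10³ K.

T₂ ≈ 3.50×10³ K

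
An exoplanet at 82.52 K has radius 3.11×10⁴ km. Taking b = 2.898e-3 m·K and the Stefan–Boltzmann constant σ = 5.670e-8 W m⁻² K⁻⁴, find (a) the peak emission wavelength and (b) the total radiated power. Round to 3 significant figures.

λ_max ≈ 35.1 μm; P ≈ 3.20×10¹⁶ W

(a) λ_max = b/T = 2.898×10⁻³/82.52 = 3.512×10⁻⁵ m = 35.1 μm.
Surface area A = 4πR² = 4π(3.11×10⁷ m)² = 1.21543×10¹⁶ m².
(b) P = σAT⁴ = 5.670×10⁻⁸×1.21543×10¹⁶×(82.52)⁴ = 3.20×10¹⁶ W.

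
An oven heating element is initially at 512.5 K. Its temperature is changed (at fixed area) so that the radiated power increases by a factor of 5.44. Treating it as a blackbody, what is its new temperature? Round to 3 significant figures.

P ∝ T⁴, so T₂/T₁ = (P₂/P₁)^(1/4) = (5.44)^(1/4) = 1.52721.
T₂ = 512.5 × 1.52721 = 783 K.

T₂ ≈ 783 K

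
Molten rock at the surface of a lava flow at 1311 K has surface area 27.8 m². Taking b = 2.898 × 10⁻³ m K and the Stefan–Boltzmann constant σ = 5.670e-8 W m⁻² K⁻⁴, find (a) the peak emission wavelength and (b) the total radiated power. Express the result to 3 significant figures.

(a) λ_max = b/T = 2.898×10⁻³/1311 = 2.211×10⁻⁶ m = 2.21×10³ nm.
Area A = 27.8 m².
(b) P = σAT⁴ = 5.670×10⁻⁸×27.8×(1311)⁴ = 4.66×10⁶ W.

λ_max ≈ 2.21×10³ nm; P ≈ 4.66×10⁶ W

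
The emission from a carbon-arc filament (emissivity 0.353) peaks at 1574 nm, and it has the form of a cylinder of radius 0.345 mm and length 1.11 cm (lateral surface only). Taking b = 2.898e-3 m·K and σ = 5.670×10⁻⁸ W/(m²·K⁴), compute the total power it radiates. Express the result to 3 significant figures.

P ≈ 5.53 W

Wien's law: T = b/λ_max = 2.898×10⁻³/1.574×10⁻⁶ = 1841.17 K.
Lateral area A = 2πrL = 2π×3.45×10⁻⁴×0.0111 = 2.40615×10⁻⁵ m².
Then P = εσAT⁴ = 0.353×5.670×10⁻⁸×2.40615×10⁻⁵×(1841.17)⁴ = 5.53 W.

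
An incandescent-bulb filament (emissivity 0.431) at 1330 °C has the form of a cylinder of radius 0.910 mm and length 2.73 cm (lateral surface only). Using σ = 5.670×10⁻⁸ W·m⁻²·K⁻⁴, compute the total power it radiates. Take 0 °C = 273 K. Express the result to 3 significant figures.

P ≈ 25.2 W

T = 1330 °C + 273 = 1603 K.
Lateral area A = 2πrL = 2π×9.10×10⁻⁴×0.0273 = 1.56093×10⁻⁴ m².
P = εσAT⁴ = 0.431 × 5.670×10⁻⁸ × 1.56093×10⁻⁴ × (1603)⁴ = 25.2 W.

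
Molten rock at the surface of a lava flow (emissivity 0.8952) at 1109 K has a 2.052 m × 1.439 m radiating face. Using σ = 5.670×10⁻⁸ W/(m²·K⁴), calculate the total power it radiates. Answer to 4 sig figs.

P ≈ 2.267×10⁵ W

Area A = 2.052 × 1.439 = 2.95283 m².
P = εσAT⁴ = 0.8952 × 5.670×10⁻⁸ × 2.95283 × (1109)⁴ = 2.267×10⁵ W.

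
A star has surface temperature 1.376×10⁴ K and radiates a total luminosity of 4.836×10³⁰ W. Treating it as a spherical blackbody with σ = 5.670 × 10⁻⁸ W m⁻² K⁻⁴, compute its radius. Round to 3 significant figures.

L = 4πR²σT⁴ ⇒ R = √(L/(4πσT⁴)).
σT⁴ = 2.03262×10⁹ W/m², so R = √(4.836×10³⁰/(4π×2.03262×10⁹)) = 1.38×10¹⁰ m.

R ≈ 1.38×10¹⁰ m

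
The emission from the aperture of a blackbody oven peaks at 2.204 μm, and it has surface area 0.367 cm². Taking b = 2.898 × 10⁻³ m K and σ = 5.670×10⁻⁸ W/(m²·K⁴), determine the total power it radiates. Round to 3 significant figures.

Wien's law: T = b/λ_max = 2.898×10⁻³/2.204×10⁻⁶ = 1314.88 K.
Area A = 0.367 cm² = 3.67×10⁻⁵ m².
Then P = σAT⁴ = 5.670×10⁻⁸×3.67×10⁻⁵×(1314.88)⁴ = 6.22 W.

P ≈ 6.22 W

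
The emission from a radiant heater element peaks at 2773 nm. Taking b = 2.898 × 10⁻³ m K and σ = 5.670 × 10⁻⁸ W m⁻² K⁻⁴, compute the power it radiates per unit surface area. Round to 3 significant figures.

Wien's law: T = b/λ_max = 2.898×10⁻³/2.773×10⁻⁶ = 1045.08 K.
Then I = σT⁴ = 5.670×10⁻⁸×(1045.08)⁴ = 6.76×10⁴ W/m².

I ≈ 6.76×10⁴ W/m²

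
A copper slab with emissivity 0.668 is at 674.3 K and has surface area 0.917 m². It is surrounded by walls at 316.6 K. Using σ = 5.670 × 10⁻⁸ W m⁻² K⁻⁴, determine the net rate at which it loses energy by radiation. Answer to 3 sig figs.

Net loss ≈ 6.83×10³ W

Area A = 0.917 m².
Net radiated power P_net = εσA(T⁴ − T₀⁴) = 0.668×5.670×10⁻⁸×0.917×(674.3⁴ − 316.6⁴).
T⁴ − T₀⁴ = 2.06734×10¹¹ − 1.00472×10¹⁰ = 1.96687×10¹¹ K⁴, so P_net = 6.83×10³ W.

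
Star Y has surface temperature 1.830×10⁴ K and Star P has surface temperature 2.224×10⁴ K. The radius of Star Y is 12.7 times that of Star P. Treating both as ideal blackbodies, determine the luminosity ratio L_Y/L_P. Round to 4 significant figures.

L_Y/L_P ≈ 73.94

L ∝ R²T⁴, so L_Y/L_P = (R_Y/R_P)²(T_Y/T_P)⁴ = (12.7)² × (1.830×10⁴/2.224×10⁴)⁴ = 161.29 × 0.458422 = 73.94.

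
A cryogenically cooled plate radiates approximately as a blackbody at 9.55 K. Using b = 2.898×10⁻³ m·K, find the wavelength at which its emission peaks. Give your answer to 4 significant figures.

Wien's displacement law: λ_max = b/T = (2.898×10⁻³ m·K)/(9.55 K) = 3.0346×10⁻⁴ m.
That is 0.3035 mm, in the infrared range.

λ_max ≈ 0.3035 mm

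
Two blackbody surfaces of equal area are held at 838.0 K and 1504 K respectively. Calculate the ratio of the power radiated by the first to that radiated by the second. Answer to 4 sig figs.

With equal areas, P₁/P₂ = (T₁/T₂)⁴ = (838.0/1504)⁴ = 0.09638.

P₁/P₂ ≈ 0.09638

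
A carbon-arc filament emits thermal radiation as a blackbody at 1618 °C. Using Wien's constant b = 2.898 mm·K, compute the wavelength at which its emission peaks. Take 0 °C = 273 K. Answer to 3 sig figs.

λ_max ≈ 1.53 μm

T = 1618 °C + 273 = 1891 K.
Wien's displacement law: λ_max = b/T = (2.898×10⁻³ m·K)/(1891 K) = 1.533×10⁻⁶ m.
That is 1.53 μm, in the infrared range.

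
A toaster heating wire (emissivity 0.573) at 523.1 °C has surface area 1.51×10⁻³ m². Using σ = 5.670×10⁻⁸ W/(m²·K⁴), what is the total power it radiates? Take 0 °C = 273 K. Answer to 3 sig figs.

T = 523.1 °C + 273 = 796.1 K.
Area A = 1.51×10⁻³ m².
P = εσAT⁴ = 0.573 × 5.670×10⁻⁸ × 1.51×10⁻³ × (796.1)⁴ = 19.7 W.

P ≈ 19.7 W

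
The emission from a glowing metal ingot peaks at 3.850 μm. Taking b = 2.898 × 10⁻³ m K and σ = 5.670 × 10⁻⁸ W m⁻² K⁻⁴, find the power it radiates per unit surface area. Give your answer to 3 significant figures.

Wien's law: T = b/λ_max = 2.898×10⁻³/3.850×10⁻⁶ = 752.727 K.
Then I = σT⁴ = 5.670×10⁻⁸×(752.727)⁴ = 1.82×10⁴ W/m².

I ≈ 1.82×10⁴ W/m²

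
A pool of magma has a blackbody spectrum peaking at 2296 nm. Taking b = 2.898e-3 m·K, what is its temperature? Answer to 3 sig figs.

Wien's law gives T = b/λ_max = (2.898×10⁻³ m·K)/(2.296×10⁻⁶ m) = 1.26×10³ K.

T ≈ 1.26×10³ K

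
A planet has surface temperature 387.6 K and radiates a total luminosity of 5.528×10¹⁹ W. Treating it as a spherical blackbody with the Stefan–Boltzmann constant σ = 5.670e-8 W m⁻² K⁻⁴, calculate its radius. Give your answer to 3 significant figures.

R ≈ 5.86×10⁷ m

L = 4πR²σT⁴ ⇒ R = √(L/(4πσT⁴)).
σT⁴ = 1279.73 W/m², so R = √(5.528×10¹⁹/(4π×1279.73)) = 5.86×10⁷ m.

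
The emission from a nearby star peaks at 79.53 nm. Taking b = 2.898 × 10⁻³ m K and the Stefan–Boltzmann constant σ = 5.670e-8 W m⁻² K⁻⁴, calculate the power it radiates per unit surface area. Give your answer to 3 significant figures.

I ≈ 1.00×10¹¹ W/m²

Wien's law: T = b/λ_max = 2.898×10⁻³/7.953×10⁻⁸ = 36439.1 K.
Then I = σT⁴ = 5.670×10⁻⁸×(36439.1)⁴ = 1.00×10¹¹ W/m².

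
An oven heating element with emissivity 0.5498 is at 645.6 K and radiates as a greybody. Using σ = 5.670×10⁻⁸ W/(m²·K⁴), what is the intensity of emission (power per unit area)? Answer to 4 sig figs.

I ≈ 5416 W/m²

Stefan–Boltzmann: I = εσT⁴ = 0.5498 × 5.670×10⁻⁸ × (645.6)⁴ = 5416 W/m².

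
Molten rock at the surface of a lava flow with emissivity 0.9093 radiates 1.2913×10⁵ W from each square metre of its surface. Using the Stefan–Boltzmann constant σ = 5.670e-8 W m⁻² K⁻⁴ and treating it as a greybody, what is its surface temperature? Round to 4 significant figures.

I = εσT⁴, so T = (I/εσ)^(1/4) = (1.2913×10⁵/(0.9093×5.670×10⁻⁸))^(1/4) = 1258 K.

T ≈ 1258 K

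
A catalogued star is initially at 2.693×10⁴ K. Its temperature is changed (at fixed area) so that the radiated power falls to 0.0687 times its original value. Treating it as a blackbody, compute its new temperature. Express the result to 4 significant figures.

T₂ ≈ 1.379×10⁴ K

P ∝ T⁴, so T₂/T₁ = (P₂/P₁)^(1/4) = (0.0687)^(1/4) = 0.511964.
T₂ = 2.693×10⁴ × 0.511964 = 1.379×10⁴ K.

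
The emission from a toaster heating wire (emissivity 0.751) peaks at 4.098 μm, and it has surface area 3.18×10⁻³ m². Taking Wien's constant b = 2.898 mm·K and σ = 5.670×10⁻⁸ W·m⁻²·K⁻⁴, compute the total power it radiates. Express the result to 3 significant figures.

Wien's law: T = b/λ_max = 2.898×10⁻³/4.098×10⁻⁶ = 707.174 K.
Area A = 3.18×10⁻³ m².
Then P = εσAT⁴ = 0.751×5.670×10⁻⁸×3.18×10⁻³×(707.174)⁴ = 33.9 W.

P ≈ 33.9 W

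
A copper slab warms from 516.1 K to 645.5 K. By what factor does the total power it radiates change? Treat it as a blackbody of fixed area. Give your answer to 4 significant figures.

P₂/P₁ ≈ 2.447

P ∝ T⁴, so P₂/P₁ = (T₂/T₁)⁴ = (645.5/516.1)⁴ = (1.25073)⁴ = 2.447.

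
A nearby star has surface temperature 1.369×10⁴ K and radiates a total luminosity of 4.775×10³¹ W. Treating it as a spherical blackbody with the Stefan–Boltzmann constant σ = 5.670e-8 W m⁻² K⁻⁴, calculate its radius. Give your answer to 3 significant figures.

R ≈ 4.37×10¹⁰ m

L = 4πR²σT⁴ ⇒ R = √(L/(4πσT⁴)).
σT⁴ = 1.99158×10⁹ W/m², so R = √(4.775×10³¹/(4π×1.99158×10⁹)) = 4.37×10¹⁰ m.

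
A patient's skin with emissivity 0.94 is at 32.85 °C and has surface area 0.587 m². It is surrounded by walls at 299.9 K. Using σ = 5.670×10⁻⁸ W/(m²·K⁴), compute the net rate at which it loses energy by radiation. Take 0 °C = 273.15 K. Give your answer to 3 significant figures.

Net loss ≈ 21.2 W

T = 32.85 °C + 273.15 = 306.00 K.
Area A = 0.587 m².
Net radiated power P_net = εσA(T⁴ − T₀⁴) = 0.94×5.670×10⁻⁸×0.587×(306.00⁴ − 299.9⁴).
T⁴ − T₀⁴ = 8.76770×10⁹ − 8.08921×10⁹ = 6.78490×10⁸ K⁴, so P_net = 21.2 W.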